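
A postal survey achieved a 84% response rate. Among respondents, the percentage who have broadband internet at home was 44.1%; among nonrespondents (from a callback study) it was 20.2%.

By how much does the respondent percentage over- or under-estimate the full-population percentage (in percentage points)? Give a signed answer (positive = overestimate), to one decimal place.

Nonresponse fraction = 1 − 0.84 = 0.16.
Bias = (nonresponse fraction) × (respondent percentage − nonrespondent percentage)
     = 0.16 × (44.1 − 20.2) = 0.16 × 23.9 = 3.824.

+3.8 percentage points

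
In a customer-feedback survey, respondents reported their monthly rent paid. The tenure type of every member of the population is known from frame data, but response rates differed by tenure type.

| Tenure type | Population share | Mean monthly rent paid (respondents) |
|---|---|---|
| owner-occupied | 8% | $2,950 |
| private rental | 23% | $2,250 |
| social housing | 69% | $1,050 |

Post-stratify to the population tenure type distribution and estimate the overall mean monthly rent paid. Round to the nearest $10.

Each cell contributes population-share × respondent value:
  owner-occupied: 0.08 × 2950 = 236
  private rental: 0.23 × 2250 = 517.5
  social housing: 0.69 × 1050 = 724.5
Post-stratified estimate = 1478 → $1,480.

$1,480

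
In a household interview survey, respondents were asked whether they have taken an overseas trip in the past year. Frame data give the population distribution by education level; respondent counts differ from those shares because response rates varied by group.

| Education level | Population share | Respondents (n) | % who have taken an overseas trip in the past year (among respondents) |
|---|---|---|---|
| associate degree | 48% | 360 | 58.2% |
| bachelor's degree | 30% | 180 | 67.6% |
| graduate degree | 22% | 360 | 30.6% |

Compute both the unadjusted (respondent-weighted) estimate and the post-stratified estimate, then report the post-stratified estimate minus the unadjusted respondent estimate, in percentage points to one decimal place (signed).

Unadjusted (pooled respondent) estimate weights by respondent counts:
  (360/900)×58.2 + (180/900)×67.6 + (360/900)×30.6 = 49.04%
Post-stratifying to population shares instead:
  0.48×58.2 + 0.3×67.6 + 0.22×30.6 = 54.948%
Difference = 54.948 − 49.04 = 5.908 pp.

+5.9 percentage points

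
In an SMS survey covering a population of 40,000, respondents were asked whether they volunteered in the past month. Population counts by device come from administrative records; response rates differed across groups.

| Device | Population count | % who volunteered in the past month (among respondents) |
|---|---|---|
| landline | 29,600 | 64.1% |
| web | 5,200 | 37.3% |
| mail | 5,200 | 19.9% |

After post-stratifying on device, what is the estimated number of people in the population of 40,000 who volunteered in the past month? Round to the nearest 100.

Each cell contributes its population count × the respondent rate:
  landline: 29,600 × 64.1% = 18973.6
  web: 5,200 × 37.3% = 1939.6
  mail: 5,200 × 19.9% = 1034.8
Estimated total = 21,948 → 21,900.

21,900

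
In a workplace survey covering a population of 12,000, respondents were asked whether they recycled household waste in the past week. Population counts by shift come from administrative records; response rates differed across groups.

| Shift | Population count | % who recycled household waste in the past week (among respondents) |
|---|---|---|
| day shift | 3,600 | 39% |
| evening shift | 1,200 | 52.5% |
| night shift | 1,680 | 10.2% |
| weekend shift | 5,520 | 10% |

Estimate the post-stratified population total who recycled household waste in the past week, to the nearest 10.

2,760

Estimated count per cell = population count × respondent percentage:
  day shift: 3,600 × 39% = 1404
  evening shift: 1,200 × 52.5% = 630
  night shift: 1,680 × 10.2% = 171.36
  weekend shift: 5,520 × 10% = 552
Estimated total = 2757.36 → 2,760.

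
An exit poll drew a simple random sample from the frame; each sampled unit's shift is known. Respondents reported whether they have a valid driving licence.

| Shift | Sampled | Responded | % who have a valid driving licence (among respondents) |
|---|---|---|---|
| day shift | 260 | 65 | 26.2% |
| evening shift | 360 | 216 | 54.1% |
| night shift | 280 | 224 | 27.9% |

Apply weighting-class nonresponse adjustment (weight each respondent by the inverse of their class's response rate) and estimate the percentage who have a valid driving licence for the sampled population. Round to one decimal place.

37.9%

Response rates by class: day shift 65/260 = 25%, evening shift 216/360 = 60%, night shift 224/280 = 80%.
With weight = n_sampled/n_responded per class, the weighted class total is n_sampled:
  day shift: 260 × 26.2 = 6812
  evening shift: 360 × 54.1 = 19,476
  night shift: 280 × 27.9 = 7812
Adjusted estimate = 34,100 / 900 = 37.8889 → 37.9%.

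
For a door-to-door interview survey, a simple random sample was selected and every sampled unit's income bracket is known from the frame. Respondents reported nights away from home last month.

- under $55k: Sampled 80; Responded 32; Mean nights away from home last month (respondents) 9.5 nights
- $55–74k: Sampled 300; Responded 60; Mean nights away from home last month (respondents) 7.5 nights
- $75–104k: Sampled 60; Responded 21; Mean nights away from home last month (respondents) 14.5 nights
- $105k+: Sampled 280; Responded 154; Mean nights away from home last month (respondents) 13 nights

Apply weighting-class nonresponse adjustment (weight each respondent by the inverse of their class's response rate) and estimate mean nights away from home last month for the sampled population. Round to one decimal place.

10.4

Class response rates: under $55k 32/80 = 40%, $55–74k 60/300 = 20%, $75–104k 21/60 = 35%, $105k+ 154/280 = 55%.
With weight = n_sampled/n_responded per class, the weighted class total is n_sampled:
  under $55k: 80 × 9.5 = 760
  $55–74k: 300 × 7.5 = 2250
  $75–104k: 60 × 14.5 = 870
  $105k+: 280 × 13 = 3640
Adjusted estimate = 7520 / 720 = 10.4444 → 10.4.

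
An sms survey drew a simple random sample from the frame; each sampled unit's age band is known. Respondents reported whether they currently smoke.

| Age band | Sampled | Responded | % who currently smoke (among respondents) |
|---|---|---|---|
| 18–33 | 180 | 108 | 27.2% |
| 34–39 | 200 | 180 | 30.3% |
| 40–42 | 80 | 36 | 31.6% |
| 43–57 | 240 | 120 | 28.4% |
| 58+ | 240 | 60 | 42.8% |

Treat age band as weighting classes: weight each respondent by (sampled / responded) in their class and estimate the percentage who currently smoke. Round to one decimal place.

Response rates by class: 18–33 108/180 = 60%, 34–39 180/200 = 90%, 40–42 36/80 = 45%, 43–57 120/240 = 50%, 58+ 60/240 = 25%.
Inverse-response-rate weighting restores each class to its sampled count, so class totals weight by n_sampled:
  18–33: 180 × 27.2 = 4896
  34–39: 200 × 30.3 = 6060
  40–42: 80 × 31.6 = 2528
  43–57: 240 × 28.4 = 6816
  58+: 240 × 42.8 = 10,272
Adjusted estimate = 30,572 / 940 = 32.5234 → 32.5%.

32.5%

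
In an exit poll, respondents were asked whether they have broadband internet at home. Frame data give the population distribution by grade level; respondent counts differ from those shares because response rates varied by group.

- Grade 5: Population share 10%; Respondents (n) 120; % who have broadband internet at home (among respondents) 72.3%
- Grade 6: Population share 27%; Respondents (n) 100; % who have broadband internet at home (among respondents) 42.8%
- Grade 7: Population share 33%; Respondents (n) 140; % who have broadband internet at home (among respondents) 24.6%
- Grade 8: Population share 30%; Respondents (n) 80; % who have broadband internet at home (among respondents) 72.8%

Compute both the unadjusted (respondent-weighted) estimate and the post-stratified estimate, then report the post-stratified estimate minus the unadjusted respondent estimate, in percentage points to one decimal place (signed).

-1.8 percentage points

Unadjusted (pooled respondent) estimate weights by respondent counts:
  (120/440)×72.3 + (100/440)×42.8 + (140/440)×24.6 + (80/440)×72.8 = 50.5091%
Post-stratifying to population shares instead:
  0.1×72.3 + 0.27×42.8 + 0.33×24.6 + 0.3×72.8 = 48.744%
Difference = 48.744 − 50.5091 = -1.7651 pp.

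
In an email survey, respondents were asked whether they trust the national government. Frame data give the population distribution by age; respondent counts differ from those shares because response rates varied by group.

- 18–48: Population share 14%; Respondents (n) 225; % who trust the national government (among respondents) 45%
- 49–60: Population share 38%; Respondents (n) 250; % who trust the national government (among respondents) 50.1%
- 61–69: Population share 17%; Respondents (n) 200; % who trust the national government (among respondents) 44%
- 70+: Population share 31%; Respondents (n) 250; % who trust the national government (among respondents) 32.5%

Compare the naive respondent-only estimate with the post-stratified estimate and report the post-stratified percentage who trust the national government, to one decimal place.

42.9%

Naive respondent-only estimate (weights = respondent counts):
  (225/925)×45 + (250/925)×50.1 + (200/925)×44 + (250/925)×32.5 = 42.7838%
Post-stratifying to population shares instead:
  0.14×45 + 0.38×50.1 + 0.17×44 + 0.31×32.5 = 42.893%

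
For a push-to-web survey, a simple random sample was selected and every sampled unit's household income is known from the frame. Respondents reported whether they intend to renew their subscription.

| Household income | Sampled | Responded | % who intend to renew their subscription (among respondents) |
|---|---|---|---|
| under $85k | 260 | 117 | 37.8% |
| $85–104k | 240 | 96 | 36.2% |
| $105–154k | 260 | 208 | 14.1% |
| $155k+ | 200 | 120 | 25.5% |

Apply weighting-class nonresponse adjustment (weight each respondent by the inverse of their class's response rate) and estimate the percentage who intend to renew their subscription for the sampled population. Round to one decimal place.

Response rates by class: under $85k 117/260 = 45%, $85–104k 96/240 = 40%, $105–154k 208/260 = 80%, $155k+ 120/200 = 60%.
With weight = n_sampled/n_responded per class, the weighted class total is n_sampled:
  under $85k: 260 × 37.8 = 9828
  $85–104k: 240 × 36.2 = 8688
  $105–154k: 260 × 14.1 = 3666
  $155k+: 200 × 25.5 = 5100
Adjusted estimate = 27,282 / 960 = 28.4187 → 28.4%.

28.4%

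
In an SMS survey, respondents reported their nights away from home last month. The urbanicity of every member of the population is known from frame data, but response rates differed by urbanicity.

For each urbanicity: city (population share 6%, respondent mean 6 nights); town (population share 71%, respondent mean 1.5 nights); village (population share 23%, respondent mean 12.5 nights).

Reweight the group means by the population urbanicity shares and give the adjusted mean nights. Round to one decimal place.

4.3

Post-stratification weights by population share, not respondent share:
  city: 0.06 × 6 = 0.36
  town: 0.71 × 1.5 = 1.065
  village: 0.23 × 12.5 = 2.875
Post-stratified estimate = 4.3 → 4.3.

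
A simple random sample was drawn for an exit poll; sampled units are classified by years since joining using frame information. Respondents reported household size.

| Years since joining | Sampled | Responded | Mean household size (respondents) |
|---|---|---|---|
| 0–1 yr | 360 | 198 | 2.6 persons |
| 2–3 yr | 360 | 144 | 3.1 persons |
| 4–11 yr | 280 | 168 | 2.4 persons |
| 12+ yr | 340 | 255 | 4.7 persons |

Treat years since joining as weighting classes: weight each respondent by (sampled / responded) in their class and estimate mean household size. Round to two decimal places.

Class response rates: 0–1 yr 198/360 = 55%, 2–3 yr 144/360 = 40%, 4–11 yr 168/280 = 60%, 12+ yr 255/340 = 75%.
Each respondent's weight = sampled/responded in their class; summing within a class gives n_sampled, so:
  0–1 yr: 360 × 2.6 = 936
  2–3 yr: 360 × 3.1 = 1116
  4–11 yr: 280 × 2.4 = 672
  12+ yr: 340 × 4.7 = 1598
Adjusted estimate = 4322 / 1,340 = 3.22537 → 3.23.

3.23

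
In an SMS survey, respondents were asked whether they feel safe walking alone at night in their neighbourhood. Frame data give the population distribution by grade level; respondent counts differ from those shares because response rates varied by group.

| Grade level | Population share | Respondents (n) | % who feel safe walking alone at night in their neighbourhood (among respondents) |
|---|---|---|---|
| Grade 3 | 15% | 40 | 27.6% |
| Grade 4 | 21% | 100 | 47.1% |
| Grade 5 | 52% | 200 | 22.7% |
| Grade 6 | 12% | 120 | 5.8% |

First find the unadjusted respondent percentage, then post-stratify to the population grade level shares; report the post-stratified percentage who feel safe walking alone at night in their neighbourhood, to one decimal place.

26.5%

Naive respondent-only estimate (weights = respondent counts):
  (40/460)×27.6 + (100/460)×47.1 + (200/460)×22.7 + (120/460)×5.8 = 24.0217%
Reweighting by population grade level shares:
  0.15×27.6 + 0.21×47.1 + 0.52×22.7 + 0.12×5.8 = 26.531%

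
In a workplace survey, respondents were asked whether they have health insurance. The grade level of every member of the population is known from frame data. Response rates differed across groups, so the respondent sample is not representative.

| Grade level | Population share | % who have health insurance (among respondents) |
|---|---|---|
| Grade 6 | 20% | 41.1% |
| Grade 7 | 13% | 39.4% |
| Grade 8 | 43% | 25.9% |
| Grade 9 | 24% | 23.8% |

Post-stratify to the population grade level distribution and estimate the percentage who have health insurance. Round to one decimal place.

30.2%

Reweight to the known grade level distribution:
  Grade 6: 0.2 × 41.1 = 8.22
  Grade 7: 0.13 × 39.4 = 5.122
  Grade 8: 0.43 × 25.9 = 11.137
  Grade 9: 0.24 × 23.8 = 5.712
Post-stratified estimate = 30.191 → 30.2%.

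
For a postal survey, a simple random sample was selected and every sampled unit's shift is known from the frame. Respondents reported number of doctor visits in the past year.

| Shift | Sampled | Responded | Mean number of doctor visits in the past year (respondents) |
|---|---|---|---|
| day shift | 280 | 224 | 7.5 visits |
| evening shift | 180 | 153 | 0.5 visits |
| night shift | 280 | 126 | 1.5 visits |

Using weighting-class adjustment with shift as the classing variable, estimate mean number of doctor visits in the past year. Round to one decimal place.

3.5

Response rates by class: day shift 224/280 = 80%, evening shift 153/180 = 85%, night shift 126/280 = 45%.
With weight = n_sampled/n_responded per class, the weighted class total is n_sampled:
  day shift: 280 × 7.5 = 2100
  evening shift: 180 × 0.5 = 90
  night shift: 280 × 1.5 = 420
Adjusted estimate = 2610 / 740 = 3.52703 → 3.5.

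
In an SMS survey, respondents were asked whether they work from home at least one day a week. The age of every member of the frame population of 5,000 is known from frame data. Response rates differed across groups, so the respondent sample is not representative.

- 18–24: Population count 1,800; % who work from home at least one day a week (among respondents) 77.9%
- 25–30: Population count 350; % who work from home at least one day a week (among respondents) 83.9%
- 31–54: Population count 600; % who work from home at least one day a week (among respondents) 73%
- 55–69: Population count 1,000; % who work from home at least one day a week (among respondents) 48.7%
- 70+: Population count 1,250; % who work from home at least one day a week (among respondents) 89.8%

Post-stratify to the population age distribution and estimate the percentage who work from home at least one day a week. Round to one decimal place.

74.9%

Each cell contributes population-share × respondent value:
  18–24: (1,800/5,000) × 77.9 = 28.044
  25–30: (350/5,000) × 83.9 = 5.873
  31–54: (600/5,000) × 73 = 8.76
  55–69: (1,000/5,000) × 48.7 = 9.74
  70+: (1,250/5,000) × 89.8 = 22.45
Post-stratified estimate = 74.867 → 74.9%.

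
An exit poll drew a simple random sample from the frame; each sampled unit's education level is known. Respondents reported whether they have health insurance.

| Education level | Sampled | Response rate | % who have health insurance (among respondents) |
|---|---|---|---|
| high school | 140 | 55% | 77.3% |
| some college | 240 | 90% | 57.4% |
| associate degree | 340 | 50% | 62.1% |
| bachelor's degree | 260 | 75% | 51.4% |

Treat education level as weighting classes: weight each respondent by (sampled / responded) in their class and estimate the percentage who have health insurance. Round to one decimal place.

60.3%

Weighting each respondent by the inverse class response rate inflates each class back to its sampled size, so the class weight is n_sampled:
  high school: 140 × 77.3 = 10,822
  some college: 240 × 57.4 = 13,776
  associate degree: 340 × 62.1 = 21,114
  bachelor's degree: 260 × 51.4 = 13,364
Adjusted estimate = 59,076 / 980 = 60.2816 → 60.3%.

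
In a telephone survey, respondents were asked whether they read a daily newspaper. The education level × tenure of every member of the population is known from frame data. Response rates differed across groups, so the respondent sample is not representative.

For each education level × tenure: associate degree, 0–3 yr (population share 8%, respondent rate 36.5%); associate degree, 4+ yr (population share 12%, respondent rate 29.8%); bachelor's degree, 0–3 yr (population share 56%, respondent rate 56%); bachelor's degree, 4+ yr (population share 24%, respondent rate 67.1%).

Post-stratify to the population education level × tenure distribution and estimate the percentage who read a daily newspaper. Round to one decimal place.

Reweight to the known education level × tenure distribution:
  associate degree, 0–3 yr: 0.08 × 36.5 = 2.92
  associate degree, 4+ yr: 0.12 × 29.8 = 3.576
  bachelor's degree, 0–3 yr: 0.56 × 56 = 31.36
  bachelor's degree, 4+ yr: 0.24 × 67.1 = 16.104
Post-stratified estimate = 53.96 → 54.0%.

54.0%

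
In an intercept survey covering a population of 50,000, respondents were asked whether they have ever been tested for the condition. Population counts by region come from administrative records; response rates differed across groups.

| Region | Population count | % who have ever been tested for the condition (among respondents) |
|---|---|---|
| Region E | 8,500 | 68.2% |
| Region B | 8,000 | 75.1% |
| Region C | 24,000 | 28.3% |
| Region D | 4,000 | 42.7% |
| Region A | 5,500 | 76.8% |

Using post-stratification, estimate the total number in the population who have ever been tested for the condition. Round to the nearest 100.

Apply each group's respondent rate to its population count:
  Region E: 8,500 × 68.2% = 5797
  Region B: 8,000 × 75.1% = 6008
  Region C: 24,000 × 28.3% = 6792
  Region D: 4,000 × 42.7% = 1708
  Region A: 5,500 × 76.8% = 4224
Estimated total = 24,529 → 24,500.

24,500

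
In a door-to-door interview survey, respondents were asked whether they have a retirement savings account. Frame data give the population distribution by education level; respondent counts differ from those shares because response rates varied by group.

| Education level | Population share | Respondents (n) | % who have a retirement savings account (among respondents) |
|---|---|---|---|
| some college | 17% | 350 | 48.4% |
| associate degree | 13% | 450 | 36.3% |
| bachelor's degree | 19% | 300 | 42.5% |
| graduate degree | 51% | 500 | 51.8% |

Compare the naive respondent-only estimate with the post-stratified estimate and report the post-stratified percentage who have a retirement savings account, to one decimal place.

47.4%

Without adjustment, the pooled respondent share is:
  (350/1600)×48.4 + (450/1600)×36.3 + (300/1600)×42.5 + (500/1600)×51.8 = 44.9531%
Post-stratified estimate weights by population shares:
  0.17×48.4 + 0.13×36.3 + 0.19×42.5 + 0.51×51.8 = 47.44%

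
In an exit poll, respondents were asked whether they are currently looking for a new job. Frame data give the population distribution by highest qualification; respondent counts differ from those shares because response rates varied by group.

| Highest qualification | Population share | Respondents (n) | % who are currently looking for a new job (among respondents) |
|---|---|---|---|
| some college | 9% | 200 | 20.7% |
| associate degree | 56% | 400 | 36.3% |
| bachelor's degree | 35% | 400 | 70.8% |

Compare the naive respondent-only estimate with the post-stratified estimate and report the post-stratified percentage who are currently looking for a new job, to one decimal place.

47.0%

Without adjustment, the pooled respondent share is:
  (200/1000)×20.7 + (400/1000)×36.3 + (400/1000)×70.8 = 46.98%
Post-stratified estimate weights by population shares:
  0.09×20.7 + 0.56×36.3 + 0.35×70.8 = 46.971%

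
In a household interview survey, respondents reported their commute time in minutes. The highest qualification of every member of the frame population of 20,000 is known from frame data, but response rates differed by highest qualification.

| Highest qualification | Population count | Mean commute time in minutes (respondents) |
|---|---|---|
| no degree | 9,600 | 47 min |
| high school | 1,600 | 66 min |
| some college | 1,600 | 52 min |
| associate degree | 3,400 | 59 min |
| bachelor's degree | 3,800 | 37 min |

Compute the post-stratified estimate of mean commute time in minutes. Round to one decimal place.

Reweight to the known highest qualification distribution:
  no degree: (9,600/20,000) × 47 = 22.56
  high school: (1,600/20,000) × 66 = 5.28
  some college: (1,600/20,000) × 52 = 4.16
  associate degree: (3,400/20,000) × 59 = 10.03
  bachelor's degree: (3,800/20,000) × 37 = 7.03
Post-stratified estimate = 49.06 → 49.1.

49.1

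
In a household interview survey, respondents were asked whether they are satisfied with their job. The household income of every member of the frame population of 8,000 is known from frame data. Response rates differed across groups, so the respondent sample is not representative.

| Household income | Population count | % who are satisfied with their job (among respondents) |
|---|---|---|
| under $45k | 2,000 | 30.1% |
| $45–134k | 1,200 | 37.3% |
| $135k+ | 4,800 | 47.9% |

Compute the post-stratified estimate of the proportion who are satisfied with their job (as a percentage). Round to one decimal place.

41.9%

Weight each group's respondent value by its population share:
  under $45k: (2,000/8,000) × 30.1 = 7.525
  $45–134k: (1,200/8,000) × 37.3 = 5.595
  $135k+: (4,800/8,000) × 47.9 = 28.74
Post-stratified estimate = 41.86 → 41.9%.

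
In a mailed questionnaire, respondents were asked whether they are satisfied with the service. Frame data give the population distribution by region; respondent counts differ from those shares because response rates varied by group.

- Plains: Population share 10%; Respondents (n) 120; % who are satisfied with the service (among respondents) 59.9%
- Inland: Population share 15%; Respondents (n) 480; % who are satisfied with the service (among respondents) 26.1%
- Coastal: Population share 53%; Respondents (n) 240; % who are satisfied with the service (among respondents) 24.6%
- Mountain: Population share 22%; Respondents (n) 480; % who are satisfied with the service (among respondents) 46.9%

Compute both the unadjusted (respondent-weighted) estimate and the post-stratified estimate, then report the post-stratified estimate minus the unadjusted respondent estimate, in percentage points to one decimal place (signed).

Unadjusted (pooled respondent) estimate weights by respondent counts:
  (120/1320)×59.9 + (480/1320)×26.1 + (240/1320)×24.6 + (480/1320)×46.9 = 36.4636%
Post-stratified estimate weights by population shares:
  0.1×59.9 + 0.15×26.1 + 0.53×24.6 + 0.22×46.9 = 33.261%
Difference = 33.261 − 36.4636 = -3.2026 pp.

-3.2 percentage points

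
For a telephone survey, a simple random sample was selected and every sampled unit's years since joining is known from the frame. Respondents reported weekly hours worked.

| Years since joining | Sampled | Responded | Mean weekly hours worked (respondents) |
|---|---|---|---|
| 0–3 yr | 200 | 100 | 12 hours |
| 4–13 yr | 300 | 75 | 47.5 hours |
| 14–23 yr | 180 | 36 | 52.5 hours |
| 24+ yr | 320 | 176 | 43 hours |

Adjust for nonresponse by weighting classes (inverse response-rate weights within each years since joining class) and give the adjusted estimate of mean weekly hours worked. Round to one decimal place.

39.9

Class response rates: 0–3 yr 100/200 = 50%, 4–13 yr 75/300 = 25%, 14–23 yr 36/180 = 20%, 24+ yr 176/320 = 55%.
Each respondent's weight = sampled/responded in their class; summing within a class gives n_sampled, so:
  0–3 yr: 200 × 12 = 2400
  4–13 yr: 300 × 47.5 = 14,250
  14–23 yr: 180 × 52.5 = 9450
  24+ yr: 320 × 43 = 13,760
Adjusted estimate = 39,860 / 1,000 = 39.86 → 39.9.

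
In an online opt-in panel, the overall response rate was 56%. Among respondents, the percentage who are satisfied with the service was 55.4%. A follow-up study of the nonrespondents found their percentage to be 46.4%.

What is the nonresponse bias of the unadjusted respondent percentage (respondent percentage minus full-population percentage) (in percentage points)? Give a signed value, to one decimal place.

Nonresponse fraction = 1 − 0.56 = 0.44.
Bias = (nonresponse fraction) × (respondent percentage − nonrespondent percentage)
     = 0.44 × (55.4 − 46.4) = 0.44 × 9 = 3.96.

+4.0 percentage points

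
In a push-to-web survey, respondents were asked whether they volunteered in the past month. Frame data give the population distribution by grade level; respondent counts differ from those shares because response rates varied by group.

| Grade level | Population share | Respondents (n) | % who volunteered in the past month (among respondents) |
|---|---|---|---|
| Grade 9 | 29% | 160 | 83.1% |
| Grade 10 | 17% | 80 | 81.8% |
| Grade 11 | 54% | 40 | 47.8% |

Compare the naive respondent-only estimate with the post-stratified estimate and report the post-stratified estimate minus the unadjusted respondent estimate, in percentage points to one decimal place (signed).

Naive respondent-only estimate (weights = respondent counts):
  (160/280)×83.1 + (80/280)×81.8 + (40/280)×47.8 = 77.6857%
Reweighting by population grade level shares:
  0.29×83.1 + 0.17×81.8 + 0.54×47.8 = 63.817%
Difference = 63.817 − 77.6857 = -13.8687 pp.

-13.9 percentage points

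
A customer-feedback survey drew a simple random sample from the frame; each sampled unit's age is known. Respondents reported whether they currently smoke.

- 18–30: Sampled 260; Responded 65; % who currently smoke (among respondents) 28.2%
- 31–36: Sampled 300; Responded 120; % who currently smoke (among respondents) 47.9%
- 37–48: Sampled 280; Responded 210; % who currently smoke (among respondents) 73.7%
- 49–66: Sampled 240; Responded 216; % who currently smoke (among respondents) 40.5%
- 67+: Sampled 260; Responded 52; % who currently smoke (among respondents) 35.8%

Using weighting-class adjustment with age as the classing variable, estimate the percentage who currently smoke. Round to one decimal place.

Response rates by class: 18–30 65/260 = 25%, 31–36 120/300 = 40%, 37–48 210/280 = 75%, 49–66 216/240 = 90%, 67+ 52/260 = 20%.
With weight = n_sampled/n_responded per class, the weighted class total is n_sampled:
  18–30: 260 × 28.2 = 7332
  31–36: 300 × 47.9 = 14,370
  37–48: 280 × 73.7 = 20,636
  49–66: 240 × 40.5 = 9720
  67+: 260 × 35.8 = 9308
Adjusted estimate = 61,366 / 1,340 = 45.7955 → 45.8%.

45.8%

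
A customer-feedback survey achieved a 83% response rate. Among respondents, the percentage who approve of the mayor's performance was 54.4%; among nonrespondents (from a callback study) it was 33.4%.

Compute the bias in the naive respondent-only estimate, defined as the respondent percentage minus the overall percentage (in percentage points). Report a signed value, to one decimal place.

+3.6 percentage points

Nonresponse fraction = 1 − 0.83 = 0.17.
Bias = (nonresponse fraction) × (respondent percentage − nonrespondent percentage)
     = 0.17 × (54.4 − 33.4) = 0.17 × 21 = 3.57.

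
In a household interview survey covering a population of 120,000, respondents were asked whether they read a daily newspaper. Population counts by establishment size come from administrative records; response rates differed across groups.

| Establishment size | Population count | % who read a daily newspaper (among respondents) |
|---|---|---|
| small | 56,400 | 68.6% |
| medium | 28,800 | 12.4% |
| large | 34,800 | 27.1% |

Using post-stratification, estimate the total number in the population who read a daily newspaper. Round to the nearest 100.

Apply each group's respondent rate to its population count:
  small: 56,400 × 68.6% = 38690.4
  medium: 28,800 × 12.4% = 3571.2
  large: 34,800 × 27.1% = 9430.8
Estimated total = 51692.4 → 51,700.

51,700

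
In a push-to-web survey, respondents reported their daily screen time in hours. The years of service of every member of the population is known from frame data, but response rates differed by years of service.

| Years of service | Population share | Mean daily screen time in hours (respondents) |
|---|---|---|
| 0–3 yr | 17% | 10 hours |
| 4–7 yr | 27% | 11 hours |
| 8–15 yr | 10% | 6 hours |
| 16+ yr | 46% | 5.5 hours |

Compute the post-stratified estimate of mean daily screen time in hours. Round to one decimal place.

Each cell contributes population-share × respondent value:
  0–3 yr: 0.17 × 10 = 1.7
  4–7 yr: 0.27 × 11 = 2.97
  8–15 yr: 0.1 × 6 = 0.6
  16+ yr: 0.46 × 5.5 = 2.53
Post-stratified estimate = 7.8 → 7.8.

7.8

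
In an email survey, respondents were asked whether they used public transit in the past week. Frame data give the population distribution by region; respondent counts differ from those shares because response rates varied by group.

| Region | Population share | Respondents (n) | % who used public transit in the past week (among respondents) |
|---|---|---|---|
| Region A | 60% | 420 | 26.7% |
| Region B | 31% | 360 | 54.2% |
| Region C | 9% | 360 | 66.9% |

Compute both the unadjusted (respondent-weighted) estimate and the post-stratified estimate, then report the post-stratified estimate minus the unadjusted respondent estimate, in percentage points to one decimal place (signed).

Unadjusted (pooled respondent) estimate weights by respondent counts:
  (420/1140)×26.7 + (360/1140)×54.2 + (360/1140)×66.9 = 48.0789%
Post-stratified estimate weights by population shares:
  0.6×26.7 + 0.31×54.2 + 0.09×66.9 = 38.843%
Difference = 38.843 − 48.0789 = -9.2359 pp.

-9.2 percentage points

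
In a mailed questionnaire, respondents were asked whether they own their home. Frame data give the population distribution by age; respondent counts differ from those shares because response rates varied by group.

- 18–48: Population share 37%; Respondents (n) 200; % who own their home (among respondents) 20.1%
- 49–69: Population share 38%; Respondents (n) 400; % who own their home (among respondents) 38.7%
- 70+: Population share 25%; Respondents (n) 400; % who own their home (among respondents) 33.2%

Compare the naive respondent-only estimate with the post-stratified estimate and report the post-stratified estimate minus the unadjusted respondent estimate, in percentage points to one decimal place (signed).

Naive respondent-only estimate (weights = respondent counts):
  (200/1000)×20.1 + (400/1000)×38.7 + (400/1000)×33.2 = 32.78%
Post-stratified estimate weights by population shares:
  0.37×20.1 + 0.38×38.7 + 0.25×33.2 = 30.443%
Difference = 30.443 − 32.78 = -2.337 pp.

-2.3 percentage points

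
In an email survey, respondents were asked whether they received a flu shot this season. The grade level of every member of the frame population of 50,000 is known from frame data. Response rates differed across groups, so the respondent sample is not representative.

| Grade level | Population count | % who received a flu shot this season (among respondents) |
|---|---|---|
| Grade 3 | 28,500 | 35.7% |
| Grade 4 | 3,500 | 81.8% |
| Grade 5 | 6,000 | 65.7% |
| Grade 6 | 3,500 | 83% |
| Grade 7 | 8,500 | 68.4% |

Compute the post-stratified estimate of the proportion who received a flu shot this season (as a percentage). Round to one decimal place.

Reweight to the known grade level distribution:
  Grade 3: (28,500/50,000) × 35.7 = 20.349
  Grade 4: (3,500/50,000) × 81.8 = 5.726
  Grade 5: (6,000/50,000) × 65.7 = 7.884
  Grade 6: (3,500/50,000) × 83 = 5.81
  Grade 7: (8,500/50,000) × 68.4 = 11.628
Post-stratified estimate = 51.397 → 51.4%.

51.4%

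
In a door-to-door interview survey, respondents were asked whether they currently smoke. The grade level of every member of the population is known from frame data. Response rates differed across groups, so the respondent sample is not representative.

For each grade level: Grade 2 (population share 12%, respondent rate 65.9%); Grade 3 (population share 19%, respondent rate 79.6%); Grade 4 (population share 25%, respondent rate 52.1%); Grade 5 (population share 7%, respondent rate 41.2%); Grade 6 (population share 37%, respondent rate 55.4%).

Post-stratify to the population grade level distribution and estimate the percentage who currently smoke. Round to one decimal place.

Weight each group's respondent value by its population share:
  Grade 2: 0.12 × 65.9 = 7.908
  Grade 3: 0.19 × 79.6 = 15.124
  Grade 4: 0.25 × 52.1 = 13.025
  Grade 5: 0.07 × 41.2 = 2.884
  Grade 6: 0.37 × 55.4 = 20.498
Post-stratified estimate = 59.439 → 59.4%.

59.4%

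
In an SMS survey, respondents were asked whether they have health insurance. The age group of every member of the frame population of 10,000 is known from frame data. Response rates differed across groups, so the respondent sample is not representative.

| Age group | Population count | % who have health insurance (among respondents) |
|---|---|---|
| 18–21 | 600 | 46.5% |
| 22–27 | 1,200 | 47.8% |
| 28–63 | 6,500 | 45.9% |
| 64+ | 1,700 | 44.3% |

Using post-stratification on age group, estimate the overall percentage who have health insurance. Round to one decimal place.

Post-stratification weights by population share, not respondent share:
  18–21: (600/10,000) × 46.5 = 2.79
  22–27: (1,200/10,000) × 47.8 = 5.736
  28–63: (6,500/10,000) × 45.9 = 29.835
  64+: (1,700/10,000) × 44.3 = 7.531
Post-stratified estimate = 45.892 → 45.9%.

45.9%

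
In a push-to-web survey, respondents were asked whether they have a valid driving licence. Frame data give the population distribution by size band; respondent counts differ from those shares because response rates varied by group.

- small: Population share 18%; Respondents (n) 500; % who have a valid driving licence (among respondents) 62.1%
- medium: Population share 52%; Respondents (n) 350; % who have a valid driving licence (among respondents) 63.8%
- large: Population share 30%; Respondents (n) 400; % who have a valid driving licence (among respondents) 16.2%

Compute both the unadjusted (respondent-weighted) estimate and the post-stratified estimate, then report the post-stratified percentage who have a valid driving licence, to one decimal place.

49.2%

Naive respondent-only estimate (weights = respondent counts):
  (500/1250)×62.1 + (350/1250)×63.8 + (400/1250)×16.2 = 47.888%
Post-stratified estimate weights by population shares:
  0.18×62.1 + 0.52×63.8 + 0.3×16.2 = 49.214%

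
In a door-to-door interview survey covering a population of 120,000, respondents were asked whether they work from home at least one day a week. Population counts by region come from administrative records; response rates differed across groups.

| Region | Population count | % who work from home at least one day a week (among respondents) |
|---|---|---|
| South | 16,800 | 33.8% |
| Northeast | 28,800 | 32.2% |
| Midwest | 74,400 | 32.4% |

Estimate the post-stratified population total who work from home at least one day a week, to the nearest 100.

Apply each group's respondent rate to its population count:
  South: 16,800 × 33.8% = 5678.4
  Northeast: 28,800 × 32.2% = 9273.6
  Midwest: 74,400 × 32.4% = 24105.6
Estimated total = 39057.6 → 39,100.

39,100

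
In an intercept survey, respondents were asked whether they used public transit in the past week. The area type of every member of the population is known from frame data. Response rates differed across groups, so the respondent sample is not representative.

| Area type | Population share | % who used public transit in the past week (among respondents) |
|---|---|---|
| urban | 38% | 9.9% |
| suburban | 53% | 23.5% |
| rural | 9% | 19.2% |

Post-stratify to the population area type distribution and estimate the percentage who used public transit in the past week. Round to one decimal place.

Weight each group's respondent value by its population share:
  urban: 0.38 × 9.9 = 3.762
  suburban: 0.53 × 23.5 = 12.455
  rural: 0.09 × 19.2 = 1.728
Post-stratified estimate = 17.945 → 17.9%.

17.9%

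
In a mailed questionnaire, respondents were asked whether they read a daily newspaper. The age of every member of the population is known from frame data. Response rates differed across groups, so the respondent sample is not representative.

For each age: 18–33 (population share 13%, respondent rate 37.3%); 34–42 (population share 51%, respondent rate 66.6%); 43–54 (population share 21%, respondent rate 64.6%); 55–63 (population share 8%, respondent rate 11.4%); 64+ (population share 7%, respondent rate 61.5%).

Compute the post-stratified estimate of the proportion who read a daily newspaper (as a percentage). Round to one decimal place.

57.6%

Each cell contributes population-share × respondent value:
  18–33: 0.13 × 37.3 = 4.849
  34–42: 0.51 × 66.6 = 33.966
  43–54: 0.21 × 64.6 = 13.566
  55–63: 0.08 × 11.4 = 0.912
  64+: 0.07 × 61.5 = 4.305
Post-stratified estimate = 57.598 → 57.6%.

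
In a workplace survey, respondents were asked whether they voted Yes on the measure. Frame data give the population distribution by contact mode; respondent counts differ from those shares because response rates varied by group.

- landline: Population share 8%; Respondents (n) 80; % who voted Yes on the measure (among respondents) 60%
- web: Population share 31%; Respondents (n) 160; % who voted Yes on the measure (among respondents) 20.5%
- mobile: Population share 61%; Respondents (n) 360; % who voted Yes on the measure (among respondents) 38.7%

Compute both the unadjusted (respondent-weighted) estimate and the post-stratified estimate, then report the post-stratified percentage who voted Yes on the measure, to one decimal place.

34.8%

Naive respondent-only estimate (weights = respondent counts):
  (80/600)×60 + (160/600)×20.5 + (360/600)×38.7 = 36.6867%
Reweighting by population contact mode shares:
  0.08×60 + 0.31×20.5 + 0.61×38.7 = 34.762%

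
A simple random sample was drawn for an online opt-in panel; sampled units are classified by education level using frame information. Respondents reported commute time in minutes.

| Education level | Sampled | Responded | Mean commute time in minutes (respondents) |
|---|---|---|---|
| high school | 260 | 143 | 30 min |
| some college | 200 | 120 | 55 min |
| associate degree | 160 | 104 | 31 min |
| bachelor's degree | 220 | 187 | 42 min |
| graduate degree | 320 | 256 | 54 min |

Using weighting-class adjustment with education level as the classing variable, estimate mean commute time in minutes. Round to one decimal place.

Response rates by class: high school 143/260 = 55%, some college 120/200 = 60%, associate degree 104/160 = 65%, bachelor's degree 187/220 = 85%, graduate degree 256/320 = 80%.
Each respondent's weight = sampled/responded in their class; summing within a class gives n_sampled, so:
  high school: 260 × 30 = 7800
  some college: 200 × 55 = 11,000
  associate degree: 160 × 31 = 4960
  bachelor's degree: 220 × 42 = 9240
  graduate degree: 320 × 54 = 17,280
Adjusted estimate = 50,280 / 1,160 = 43.3448 → 43.3.

43.3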